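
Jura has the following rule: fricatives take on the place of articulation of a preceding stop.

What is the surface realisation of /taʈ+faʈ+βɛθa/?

The rule targets /f/ (voiceless labiodental fricative), which sits after the trigger /ʈ/ (retroflex).
The voiceless retroflex fricative is [ʂ], so /f/ → [ʂ].
The same rule applies at the second boundary: /β/ → [ʐ] next to /ʈ/.

[taʈʂaʈʐɛθa]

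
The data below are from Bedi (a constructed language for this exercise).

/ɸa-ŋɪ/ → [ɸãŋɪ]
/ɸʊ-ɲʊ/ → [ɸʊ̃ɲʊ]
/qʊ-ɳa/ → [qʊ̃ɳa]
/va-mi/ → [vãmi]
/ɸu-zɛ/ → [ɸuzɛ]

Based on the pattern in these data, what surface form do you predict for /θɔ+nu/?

The data show regressive nasality assimilation (vowel nasalisation): /a/ → [ã] before /ŋ/; /ʊ/ → [ʊ̃] before /ɲ/; /ʊ/ → [ʊ̃] before /ɳ/; /a/ → [ã] before /m/ — a vowel is nasalised by an immediately following nasal consonant.
No change occurs in [ɸuzɛ] because the vowel at the boundary is adjacent to an oral consonant, not a nasal (/u/ next to /z/).
/ɔ/ sits next to the nasal /n/ and is therefore nasalised to [ɔ̃].

[θɔ̃nu]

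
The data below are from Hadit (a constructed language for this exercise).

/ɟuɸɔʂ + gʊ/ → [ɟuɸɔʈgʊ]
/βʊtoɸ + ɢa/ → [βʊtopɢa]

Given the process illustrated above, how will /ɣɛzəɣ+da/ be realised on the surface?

The data show regressive manner assimilation: /ʂ/ → [ʈ] before /g/; /ɸ/ → [p] before /ɢ/. In each pair only manner changes, matching the following consonant, while place and voice stay constant.
/ɣ/ is a voiced velar fricative. The following trigger /d/ is a stop, so /ɣ/ must become a stop as well.
The voiced velar stop is [g], so /ɣ/ → [g].

[ɣɛzəgda]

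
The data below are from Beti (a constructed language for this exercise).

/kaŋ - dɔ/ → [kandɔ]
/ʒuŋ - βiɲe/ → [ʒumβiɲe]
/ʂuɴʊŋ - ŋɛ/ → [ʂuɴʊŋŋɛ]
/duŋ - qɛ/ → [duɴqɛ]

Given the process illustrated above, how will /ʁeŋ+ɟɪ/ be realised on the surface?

The data show regressive place assimilation: /ŋ/ → [n] before /d/; /ŋ/ → [m] before /β/; /ŋ/ → [ɴ] before /q/. In each pair only place changes, matching the following consonant, while manner and voice stay constant.
Nothing changes in [ʂuɴʊŋŋɛ]: there the adjacent consonants already agree in place (/ŋ/ and /ŋ/ are both velar), so this form is consistent with the same rule.
/ŋ/ is a voiced velar nasal. The following trigger /ɟ/ is palatal, so /ŋ/ must become palatal as well.
Changing only its place to palatal gives [ɲ] — the voiced palatal nasal.

[ʁeɲɟɪ]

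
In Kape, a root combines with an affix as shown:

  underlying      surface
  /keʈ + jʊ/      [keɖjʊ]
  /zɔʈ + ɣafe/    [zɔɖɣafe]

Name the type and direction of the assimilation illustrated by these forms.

Underlying /ʈ/ is realised as [ɖ] next to /j/; /j/ itself does not change.
/ʈ/ is voiceless while /j/ is voiced; the output [ɖ] is voiced, matching the trigger — so the feature that spreads is voicing.
Place and manner are unchanged, so the assimilation is partial, not total.
The other alternating form patterns the same way: /ʈ/ → [ɖ] before /ɣ/ (voiceless → voiced, matching voiced) — only voicing changes, and always toward the following segment.
The trigger is the following segment, so the direction is regressive (anticipatory).

regressive voicing assimilation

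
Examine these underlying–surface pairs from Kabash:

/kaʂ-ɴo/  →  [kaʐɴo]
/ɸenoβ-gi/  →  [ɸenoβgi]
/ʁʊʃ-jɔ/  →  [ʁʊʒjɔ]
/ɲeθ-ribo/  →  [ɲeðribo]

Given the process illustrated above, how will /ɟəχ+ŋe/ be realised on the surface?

[ɟəʁŋe]

The data show regressive voicing assimilation: /ʂ/ → [ʐ] before /ɴ/; /ʃ/ → [ʒ] before /j/; /θ/ → [ð] before /r/. In each pair only voicing changes, matching the following consonant, while place and manner stay constant.
Nothing changes in [ɸenoβgi]: there the adjacent consonants already agree in voicing (/β/ and /g/ are both voiced), so this form is consistent with the same rule.
The rule targets /χ/ (voiceless uvular fricative), which sits before the trigger /ŋ/ (voiced).
The voiced uvular fricative is [ʁ], so /χ/ → [ʁ].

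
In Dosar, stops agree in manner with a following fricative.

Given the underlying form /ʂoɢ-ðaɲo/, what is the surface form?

[ʂoʁðaɲo]

The rule targets /ɢ/ (voiced uvular stop), which sits before the trigger /ð/ (fricative).
The voiced uvular fricative is [ʁ], so /ɢ/ → [ʁ].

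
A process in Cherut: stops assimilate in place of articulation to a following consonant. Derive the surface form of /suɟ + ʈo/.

/ɟ/ is a voiced palatal stop. The following trigger /ʈ/ is retroflex, so /ɟ/ must become retroflex as well.
Changing only its place to retroflex gives [ɖ] — the voiced retroflex stop.

[suɖʈo]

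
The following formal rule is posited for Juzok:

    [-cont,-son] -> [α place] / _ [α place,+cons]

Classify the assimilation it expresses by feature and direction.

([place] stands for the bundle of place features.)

The rule copies the place features (abbreviated [place]) from the environment onto the target, so the assimilating feature is place.
Since the environment is written after the underscore, the trigger follows the target; the direction is regressive.

regressive place assimilation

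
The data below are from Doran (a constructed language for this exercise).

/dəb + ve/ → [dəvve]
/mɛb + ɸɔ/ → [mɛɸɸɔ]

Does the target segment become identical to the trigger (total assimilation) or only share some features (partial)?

total assimilation

Underlying /b/ is realised as [v] next to /v/; /v/ itself does not change.
The output [v] is identical to the trigger /v/ — every feature (place, manner, voicing) has been copied — so this is total assimilation.
The remaining alternation confirms this: /b/ → [ɸ] before /ɸ/ — in each case the output is a copy of the following consonant.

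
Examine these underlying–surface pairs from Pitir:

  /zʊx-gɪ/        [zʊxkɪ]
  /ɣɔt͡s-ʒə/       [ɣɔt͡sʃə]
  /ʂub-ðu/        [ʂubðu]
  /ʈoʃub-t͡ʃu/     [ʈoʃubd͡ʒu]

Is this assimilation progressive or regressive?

progressive

Underlying /g/ is realised as [k] next to /x/; /x/ itself does not change.
The change voiced → voiceless matches the voicing of the preceding /x/, identifying this as voicing assimilation.
The same holds elsewhere in the data: /ʒ/ → [ʃ] after /t͡s/ (voiced → voiceless, matching voiceless); /t͡ʃ/ → [d͡ʒ] after /b/ (voiceless → voiced, matching voiced) — only voicing changes, and always toward the preceding segment.
Nothing changes in [ʂubðu]: there the adjacent consonants already agree in voicing (/ð/ and /b/ are both voiced), so this form is consistent with the same rule.
The trigger is the preceding segment, so the direction is progressive (perseverative).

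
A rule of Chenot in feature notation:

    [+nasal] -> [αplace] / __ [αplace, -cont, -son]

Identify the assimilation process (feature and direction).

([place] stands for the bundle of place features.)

regressive place assimilation

The rule copies the place features (abbreviated [place]) from the environment onto the target, so the assimilating feature is place.
Since the environment is written after the underscore, the trigger follows the target; the direction is regressive.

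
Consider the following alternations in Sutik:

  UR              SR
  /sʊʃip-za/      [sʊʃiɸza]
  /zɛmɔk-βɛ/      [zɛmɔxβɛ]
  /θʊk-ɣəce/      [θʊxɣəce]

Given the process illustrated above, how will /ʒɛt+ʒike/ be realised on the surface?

[ʒɛsʒike]

The data show regressive manner assimilation: /p/ → [ɸ] before /z/; /k/ → [x] before /β/; /k/ → [x] before /ɣ/. In each pair only manner changes, matching the following consonant, while place and voice stay constant.
The rule targets /t/ (voiceless alveolar stop), which sits before the trigger /ʒ/ (fricative).
Changing only its manner to fricative gives [s] — the voiceless alveolar fricative.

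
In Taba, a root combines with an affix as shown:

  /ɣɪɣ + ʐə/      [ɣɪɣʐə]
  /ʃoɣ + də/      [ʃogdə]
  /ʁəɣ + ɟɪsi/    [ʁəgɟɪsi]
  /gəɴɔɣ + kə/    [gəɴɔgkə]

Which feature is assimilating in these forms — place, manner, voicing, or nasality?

manner

The segment that alternates is /ɣ/, which surfaces as [g] when adjacent to /d/.
/ɣ/ is a fricative while /d/ is a stop; the output [g] is a stop, matching the trigger — so the feature that spreads is manner.
Checking the remaining alternations: /ɣ/ → [g] before /ɟ/ (fricative → stop, matching a stop); /ɣ/ → [g] before /k/ (fricative → stop, matching a stop) — only manner changes, and always toward the following segment.
Nothing changes in [ɣɪɣʐə]: there the adjacent consonants already agree in manner (/ɣ/ and /ʐ/ are both fricatives), so this form is consistent with the same rule.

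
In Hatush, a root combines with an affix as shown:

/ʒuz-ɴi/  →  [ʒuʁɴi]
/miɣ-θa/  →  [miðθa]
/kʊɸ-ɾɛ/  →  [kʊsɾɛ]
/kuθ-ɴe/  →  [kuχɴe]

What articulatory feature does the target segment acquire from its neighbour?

place

The segment that alternates is /z/, which surfaces as [ʁ] when adjacent to /ɴ/.
The change alveolar → uvular matches the place of the following /ɴ/, identifying this as place assimilation.
Checking the remaining alternations: /ɣ/ → [ð] before /θ/ (velar → dental, matching dental); /ɸ/ → [s] before /ɾ/ (bilabial → alveolar, matching alveolar); /θ/ → [χ] before /ɴ/ (dental → uvular, matching uvular) — only place changes, and always toward the following segment.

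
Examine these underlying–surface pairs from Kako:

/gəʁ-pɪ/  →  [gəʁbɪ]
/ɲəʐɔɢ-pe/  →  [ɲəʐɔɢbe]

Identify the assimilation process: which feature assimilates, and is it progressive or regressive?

The segment that alternates is /p/, which surfaces as [b] when adjacent to /ʁ/.
/p/ is voiceless while /ʁ/ is voiced; the output [b] is voiced, matching the trigger — so the feature that spreads is voicing.
Place and manner are unchanged, so the assimilation is partial, not total.
Checking the remaining alternation: /p/ → [b] after /ɢ/ (voiceless → voiced, matching voiced) — only voicing changes, and always toward the preceding segment.
The trigger is the preceding segment, so the direction is progressive (perseverative).

progressive voicing assimilation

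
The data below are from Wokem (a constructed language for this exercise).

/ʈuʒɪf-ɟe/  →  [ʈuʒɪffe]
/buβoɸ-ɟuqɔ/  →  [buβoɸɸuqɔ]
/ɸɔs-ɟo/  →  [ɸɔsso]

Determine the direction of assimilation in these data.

Underlying /ɟ/ is realised as [f] next to /f/; /f/ itself does not change.
The output [f] is identical to the trigger /f/ — every feature (place, manner, voicing) has been copied — so this is total assimilation.
The remaining alternations confirm this: /ɟ/ → [ɸ] after /ɸ/; /ɟ/ → [s] after /s/ — in each case the output is a copy of the preceding consonant.
The trigger is the preceding segment, so the direction is progressive (perseverative).

progressive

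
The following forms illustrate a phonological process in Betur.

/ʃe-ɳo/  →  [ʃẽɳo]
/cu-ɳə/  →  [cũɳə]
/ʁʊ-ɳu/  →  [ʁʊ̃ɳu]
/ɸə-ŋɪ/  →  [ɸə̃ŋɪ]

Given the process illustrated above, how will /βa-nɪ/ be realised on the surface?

[βãnɪ]

The data show regressive nasality assimilation (vowel nasalisation): /e/ → [ẽ] before /ɳ/; /u/ → [ũ] before /ɳ/; /ʊ/ → [ʊ̃] before /ɳ/; /ə/ → [ə̃] before /ŋ/ — a vowel is nasalised by an immediately following nasal consonant.
The vowel /a/ is adjacent to the following nasal /n/, so it acquires [+nasal] and surfaces as [ã].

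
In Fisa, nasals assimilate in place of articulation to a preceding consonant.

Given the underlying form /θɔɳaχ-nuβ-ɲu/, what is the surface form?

The rule targets /n/ (voiced alveolar nasal), which sits after the trigger /χ/ (uvular).
A voiced uvular nasal is [ɴ], so the surface segment is [ɴ].
At the second juncture, /ɲ/ likewise becomes [m] adjacent to /β/.

[θɔɳaχɴuβmu]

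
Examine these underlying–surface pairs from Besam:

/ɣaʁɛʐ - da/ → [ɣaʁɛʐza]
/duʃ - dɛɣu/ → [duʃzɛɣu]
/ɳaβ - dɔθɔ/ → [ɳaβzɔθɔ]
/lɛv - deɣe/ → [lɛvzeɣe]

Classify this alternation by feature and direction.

progressive manner assimilation

Underlying /d/ is realised as [z] next to /ʐ/; /ʐ/ itself does not change.
/d/ is a stop while /ʐ/ is a fricative; the output [z] is a fricative, matching the trigger — so the feature that spreads is manner.
Place and voice are unchanged, so the assimilation is partial, not total.
Checking the remaining alternations: /d/ → [z] after /ʃ/ (stop → fricative, matching a fricative); /d/ → [z] after /β/ (stop → fricative, matching a fricative); /d/ → [z] after /v/ (stop → fricative, matching a fricative) — only manner changes, and always toward the preceding segment.
The trigger is the preceding segment, so the direction is progressive (perseverative).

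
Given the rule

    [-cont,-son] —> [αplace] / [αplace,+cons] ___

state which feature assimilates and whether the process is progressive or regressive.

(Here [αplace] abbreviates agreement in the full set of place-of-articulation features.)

progressive place assimilation

The shared variable α links the value of the place features (abbreviated [place]) on the target to the same value on the neighbouring segment, so place is the feature that assimilates.
The conditioning segment sits to the left of the focus bar, meaning the trigger precedes the segment that changes — progressive assimilation.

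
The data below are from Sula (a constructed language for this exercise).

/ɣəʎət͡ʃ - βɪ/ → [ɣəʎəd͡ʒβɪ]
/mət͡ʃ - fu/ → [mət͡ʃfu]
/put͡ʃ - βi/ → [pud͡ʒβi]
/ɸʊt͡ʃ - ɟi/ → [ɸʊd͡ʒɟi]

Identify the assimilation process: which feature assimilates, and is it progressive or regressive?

regressive voicing assimilation

Comparing underlying and surface forms, /t͡ʃ/ → [d͡ʒ] is the alternation; the neighbouring /β/ is constant.
/t͡ʃ/ is voiceless while /β/ is voiced; the output [d͡ʒ] is voiced, matching the trigger — so the feature that spreads is voicing.
Place and manner are unchanged, so the assimilation is partial, not total.
Checking the remaining alternation: /t͡ʃ/ → [d͡ʒ] before /ɟ/ (voiceless → voiced, matching voiced) — only voicing changes, and always toward the following segment.
Nothing changes in [mət͡ʃfu]: there the adjacent consonants already agree in voicing (/t͡ʃ/ and /f/ are both voiceless), so this form is consistent with the same rule.
The trigger is the following segment, so the direction is regressive (anticipatory).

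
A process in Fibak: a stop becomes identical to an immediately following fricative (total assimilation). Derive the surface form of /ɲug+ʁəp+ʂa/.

[ɲuʁʁəʂʂa]

/g/ is the segment targeted by the rule; it sits immediately before /ʁ/, so it assimilates completely and surfaces as [ʁ].
At the second juncture, /p/ likewise becomes [ʂ] adjacent to /ʂ/.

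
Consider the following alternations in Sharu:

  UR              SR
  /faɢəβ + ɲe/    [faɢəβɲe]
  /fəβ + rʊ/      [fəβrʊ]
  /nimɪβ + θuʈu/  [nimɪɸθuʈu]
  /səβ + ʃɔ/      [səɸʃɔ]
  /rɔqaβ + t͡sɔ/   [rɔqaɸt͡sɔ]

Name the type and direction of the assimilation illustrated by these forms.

Comparing underlying and surface forms, /β/ → [ɸ] is the alternation; the neighbouring /θ/ is constant.
/β/ is voiced while /θ/ is voiceless; the output [ɸ] is voiceless, matching the trigger — so the feature that spreads is voicing.
Place and manner are unchanged, so the assimilation is partial, not total.
The other alternating forms pattern the same way: /β/ → [ɸ] before /ʃ/ (voiced → voiceless, matching voiceless); /β/ → [ɸ] before /t͡s/ (voiced → voiceless, matching voiceless) — only voicing changes, and always toward the following segment.
Nothing changes in [faɢəβɲe], [fəβrʊ]: there the adjacent consonants already agree in voicing (/β/ and /ɲ/ are both voiced; /β/ and /r/ are both voiced), so these forms are consistent with the same rule.
The trigger is the following segment, so the direction is regressive (anticipatory).

regressive voicing assimilation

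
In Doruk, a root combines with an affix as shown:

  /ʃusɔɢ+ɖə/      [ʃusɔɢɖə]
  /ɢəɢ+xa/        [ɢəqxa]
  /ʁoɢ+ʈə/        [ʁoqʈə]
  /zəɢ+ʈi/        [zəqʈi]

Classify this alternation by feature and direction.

regressive voicing assimilation

Comparing underlying and surface forms, /ɢ/ → [q] is the alternation; the neighbouring /x/ is constant.
The change voiced → voiceless matches the voicing of the following /x/, identifying this as voicing assimilation.
Place and manner are unchanged, so the assimilation is partial, not total.
The same holds elsewhere in the data: /ɢ/ → [q] before /ʈ/ (voiced → voiceless, matching voiceless) — only voicing changes, and always toward the following segment.
Nothing changes in [ʃusɔɢɖə]: there the adjacent consonants already agree in voicing (/ɢ/ and /ɖ/ are both voiced), so this form is consistent with the same rule.
The trigger is the following segment, so the direction is regressive (anticipatory).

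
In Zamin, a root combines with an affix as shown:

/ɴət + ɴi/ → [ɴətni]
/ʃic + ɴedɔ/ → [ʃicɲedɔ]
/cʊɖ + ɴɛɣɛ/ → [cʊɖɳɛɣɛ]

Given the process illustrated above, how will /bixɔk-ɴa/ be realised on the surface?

The data show progressive place assimilation: /ɴ/ → [n] after /t/; /ɴ/ → [ɲ] after /c/; /ɴ/ → [ɳ] after /ɖ/. In each pair only place changes, matching the preceding consonant, while manner and voice stay constant.
/ɴ/ is a voiced uvular nasal. The preceding trigger /k/ is velar, so /ɴ/ must become velar as well.
The voiced velar nasal is [ŋ], so /ɴ/ → [ŋ].

[bixɔkŋa]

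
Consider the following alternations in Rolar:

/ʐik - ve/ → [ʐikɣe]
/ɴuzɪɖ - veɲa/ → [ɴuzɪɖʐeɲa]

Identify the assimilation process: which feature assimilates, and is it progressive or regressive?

Underlying /v/ is realised as [ɣ] next to /k/; /k/ itself does not change.
/v/ is labiodental while /k/ is velar; the output [ɣ] is velar, matching the trigger — so the feature that spreads is place.
Manner and voice are unchanged, so the assimilation is partial, not total.
Checking the remaining alternation: /v/ → [ʐ] after /ɖ/ (labiodental → retroflex, matching retroflex) — only place changes, and always toward the preceding segment.
Since the segment that changes follows the conditioning segment, the assimilation is progressive.

progressive place assimilation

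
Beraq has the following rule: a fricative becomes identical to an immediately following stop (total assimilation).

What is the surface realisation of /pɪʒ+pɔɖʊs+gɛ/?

[pɪppɔɖʊggɛ]

/ʒ/ is the segment targeted by the rule; it sits immediately before /p/, so it assimilates completely and surfaces as [p].
The same rule applies at the second boundary: /s/ → [g] next to /g/.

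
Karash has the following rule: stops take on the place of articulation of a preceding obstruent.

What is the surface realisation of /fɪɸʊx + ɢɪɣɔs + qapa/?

[fɪɸʊxgɪɣɔstapa]

/ɢ/ is a voiced uvular stop. The preceding trigger /x/ is velar, so /ɢ/ must become velar as well.
The voiced velar stop is [g], so /ɢ/ → [g].
At the second juncture, /q/ likewise becomes [t] adjacent to /s/.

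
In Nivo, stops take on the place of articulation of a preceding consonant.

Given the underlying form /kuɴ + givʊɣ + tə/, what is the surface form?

[kuɴɢivʊɣkə]

The rule targets /g/ (voiced velar stop), which sits after the trigger /ɴ/ (uvular).
The voiced uvular stop is [ɢ], so /g/ → [ɢ].
At the second juncture, /t/ likewise becomes [k] adjacent to /ɣ/.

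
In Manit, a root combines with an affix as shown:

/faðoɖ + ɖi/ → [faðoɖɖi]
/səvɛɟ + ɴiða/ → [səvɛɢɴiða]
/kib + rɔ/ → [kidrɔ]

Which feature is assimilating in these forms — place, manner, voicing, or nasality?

place

Comparing underlying and surface forms, /ɟ/ → [ɢ] is the alternation; the neighbouring /ɴ/ is constant.
The change palatal → uvular matches the place of the following /ɴ/, identifying this as place assimilation.
The same holds elsewhere in the data: /b/ → [d] before /r/ (bilabial → alveolar, matching alveolar) — only place changes, and always toward the following segment.
No alternation appears in [faðoɖɖi]: there the adjacent consonants already agree in place (/ɖ/ and /ɖ/ are both retroflex), so this form is consistent with the same rule.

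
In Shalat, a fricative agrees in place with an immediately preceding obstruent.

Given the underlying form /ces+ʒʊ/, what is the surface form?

The rule targets /ʒ/ (voiced postalveolar fricative), which sits after the trigger /s/ (alveolar).
Changing only its place to alveolar gives [z] — the voiced alveolar fricative.

[ceszʊ]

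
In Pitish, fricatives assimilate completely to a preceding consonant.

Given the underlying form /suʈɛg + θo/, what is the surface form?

[suʈɛggo]

/θ/ is the segment targeted by the rule; it sits immediately after /g/, so it assimilates completely and surfaces as [g].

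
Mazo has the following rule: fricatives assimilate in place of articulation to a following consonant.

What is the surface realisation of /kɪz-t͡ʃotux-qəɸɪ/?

/z/ is a voiced alveolar fricative. The following trigger /t͡ʃ/ is postalveolar, so /z/ must become postalveolar as well.
Changing only its place to postalveolar gives [ʒ] — the voiced postalveolar fricative.
At the second juncture, /x/ likewise becomes [χ] adjacent to /q/.

[kɪʒt͡ʃotuχqəɸɪ]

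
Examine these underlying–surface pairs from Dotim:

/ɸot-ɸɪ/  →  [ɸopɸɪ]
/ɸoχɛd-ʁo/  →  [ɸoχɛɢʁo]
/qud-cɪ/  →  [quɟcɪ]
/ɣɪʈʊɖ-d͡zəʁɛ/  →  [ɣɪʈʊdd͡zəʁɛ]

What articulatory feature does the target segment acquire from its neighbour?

place

Underlying /t/ is realised as [p] next to /ɸ/; /ɸ/ itself does not change.
/t/ is alveolar while /ɸ/ is bilabial; the output [p] is bilabial, matching the trigger — so the feature that spreads is place.
Checking the remaining alternations: /d/ → [ɢ] before /ʁ/ (alveolar → uvular, matching uvular); /d/ → [ɟ] before /c/ (alveolar → palatal, matching palatal); /ɖ/ → [d] before /d͡z/ (retroflex → alveolar, matching alveolar) — only place changes, and always toward the following segment.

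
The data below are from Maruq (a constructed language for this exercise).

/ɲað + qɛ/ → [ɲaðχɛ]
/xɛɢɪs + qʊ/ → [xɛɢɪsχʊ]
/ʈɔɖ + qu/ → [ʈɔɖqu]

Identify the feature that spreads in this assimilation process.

The segment that alternates is /q/, which surfaces as [χ] when adjacent to /ð/.
The change stop → fricative matches the manner of the preceding /ð/, identifying this as manner assimilation.
The same holds elsewhere in the data: /q/ → [χ] after /s/ (stop → fricative, matching a fricative) — only manner changes, and always toward the preceding segment.
Nothing changes in [ʈɔɖqu]: there the adjacent consonants already agree in manner (/q/ and /ɖ/ are both stops), so this form is consistent with the same rule.

manner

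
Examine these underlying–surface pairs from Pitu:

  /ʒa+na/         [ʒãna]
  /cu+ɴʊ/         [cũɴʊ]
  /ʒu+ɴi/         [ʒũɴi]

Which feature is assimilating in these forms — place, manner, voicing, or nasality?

The vowel /a/ surfaces as nasalised [ã] next to the following nasal /n/ — it has acquired the [+nasal] feature of its neighbour.
The other form shows the same pattern: /u/ → [ũ] before /ɴ/ — each time a vowel is nasalised next to a following nasal.

nasality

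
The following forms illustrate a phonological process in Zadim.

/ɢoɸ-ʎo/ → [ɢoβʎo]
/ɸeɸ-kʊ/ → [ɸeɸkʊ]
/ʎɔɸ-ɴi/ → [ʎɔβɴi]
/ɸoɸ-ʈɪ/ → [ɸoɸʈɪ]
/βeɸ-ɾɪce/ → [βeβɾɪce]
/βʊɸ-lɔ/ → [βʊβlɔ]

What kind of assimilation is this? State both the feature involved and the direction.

regressive voicing assimilation

The segment that alternates is /ɸ/, which surfaces as [β] when adjacent to /ʎ/.
/ɸ/ is voiceless while /ʎ/ is voiced; the output [β] is voiced, matching the trigger — so the feature that spreads is voicing.
Place and manner are unchanged, so the assimilation is partial, not total.
Checking the remaining alternations: /ɸ/ → [β] before /ɴ/ (voiceless → voiced, matching voiced); /ɸ/ → [β] before /ɾ/ (voiceless → voiced, matching voiced); /ɸ/ → [β] before /l/ (voiceless → voiced, matching voiced) — only voicing changes, and always toward the following segment.
Nothing changes in [ɸeɸkʊ], [ɸoɸʈɪ]: there the adjacent consonants already agree in voicing (/ɸ/ and /k/ are both voiceless; /ɸ/ and /ʈ/ are both voiceless), so these forms are consistent with the same rule.
The trigger is the following segment, so the direction is regressive (anticipatory).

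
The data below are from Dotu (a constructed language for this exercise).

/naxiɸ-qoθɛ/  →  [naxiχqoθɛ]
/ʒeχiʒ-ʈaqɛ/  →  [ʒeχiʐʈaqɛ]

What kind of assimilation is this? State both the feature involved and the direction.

regressive place assimilation

The segment that alternates is /ɸ/, which surfaces as [χ] when adjacent to /q/.
/ɸ/ is bilabial while /q/ is uvular; the output [χ] is uvular, matching the trigger — so the feature that spreads is place.
Manner and voice are unchanged, so the assimilation is partial, not total.
The same holds elsewhere in the data: /ʒ/ → [ʐ] before /ʈ/ (postalveolar → retroflex, matching retroflex) — only place changes, and always toward the following segment.
Since the segment that changes precedes the conditioning segment, the assimilation is regressive.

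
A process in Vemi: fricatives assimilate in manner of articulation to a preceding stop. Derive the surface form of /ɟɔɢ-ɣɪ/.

The rule targets /ɣ/ (voiced velar fricative), which sits after the trigger /ɢ/ (stop).
A voiced velar stop is [g], so the surface segment is [g].

[ɟɔɢgɪ]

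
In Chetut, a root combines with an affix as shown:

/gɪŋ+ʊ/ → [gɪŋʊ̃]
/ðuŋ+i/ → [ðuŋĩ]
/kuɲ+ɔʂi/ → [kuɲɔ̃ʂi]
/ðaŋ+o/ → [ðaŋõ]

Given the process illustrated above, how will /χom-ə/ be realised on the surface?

The data show progressive nasality assimilation (vowel nasalisation): /ʊ/ → [ʊ̃] after /ŋ/; /i/ → [ĩ] after /ŋ/; /ɔ/ → [ɔ̃] after /ɲ/; /o/ → [õ] after /ŋ/ — a vowel is nasalised by an immediately preceding nasal consonant.
/ə/ sits next to the nasal /m/ and is therefore nasalised to [ə̃].

[χomə̃]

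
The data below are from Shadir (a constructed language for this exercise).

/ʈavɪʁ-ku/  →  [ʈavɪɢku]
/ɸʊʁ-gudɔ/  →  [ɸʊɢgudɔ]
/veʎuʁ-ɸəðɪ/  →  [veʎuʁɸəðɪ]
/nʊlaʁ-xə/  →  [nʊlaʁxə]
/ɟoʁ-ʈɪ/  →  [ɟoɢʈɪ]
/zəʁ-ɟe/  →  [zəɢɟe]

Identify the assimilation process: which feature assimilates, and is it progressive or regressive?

The segment that alternates is /ʁ/, which surfaces as [ɢ] when adjacent to /k/.
/ʁ/ is a fricative while /k/ is a stop; the output [ɢ] is a stop, matching the trigger — so the feature that spreads is manner.
Place and voice are unchanged, so the assimilation is partial, not total.
Checking the remaining alternations: /ʁ/ → [ɢ] before /g/ (fricative → stop, matching a stop); /ʁ/ → [ɢ] before /ʈ/ (fricative → stop, matching a stop); /ʁ/ → [ɢ] before /ɟ/ (fricative → stop, matching a stop) — only manner changes, and always toward the following segment.
No alternation appears in [veʎuʁɸəðɪ], [nʊlaʁxə]: there the adjacent consonants already agree in manner (/ʁ/ and /ɸ/ are both fricatives; /ʁ/ and /x/ are both fricatives), so these forms are consistent with the same rule.
The trigger is the following segment, so the direction is regressive (anticipatory).

regressive manner assimilation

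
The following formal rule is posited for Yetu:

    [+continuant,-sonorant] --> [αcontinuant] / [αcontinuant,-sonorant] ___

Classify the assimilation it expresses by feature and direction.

The rule copies [continuant] (continuancy) from the environment onto the target fricatives; since [±continuant] encodes the stop/fricative manner contrast, the assimilating dimension is manner.
Since the environment is written before the underscore, the trigger precedes the target; the direction is progressive.

progressive manner assimilation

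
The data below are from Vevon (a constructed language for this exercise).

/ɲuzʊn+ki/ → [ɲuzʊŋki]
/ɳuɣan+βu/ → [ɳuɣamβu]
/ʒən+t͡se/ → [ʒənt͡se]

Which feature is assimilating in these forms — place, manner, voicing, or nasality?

place

Comparing underlying and surface forms, /n/ → [ŋ] is the alternation; the neighbouring /k/ is constant.
The change alveolar → velar matches the place of the following /k/, identifying this as place assimilation.
The other alternating form patterns the same way: /n/ → [m] before /β/ (alveolar → bilabial, matching bilabial) — only place changes, and always toward the following segment.
Nothing changes in [ʒənt͡se]: there the adjacent consonants already agree in place (/n/ and /t͡s/ are both alveolar), so this form is consistent with the same rule.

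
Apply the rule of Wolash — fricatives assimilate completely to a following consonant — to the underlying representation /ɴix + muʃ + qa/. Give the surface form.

[ɴimmuqqa]

/x/ is the segment targeted by the rule; it sits immediately before /m/, so it assimilates completely and surfaces as [m].
At the second juncture, /ʃ/ likewise becomes [q] adjacent to /q/.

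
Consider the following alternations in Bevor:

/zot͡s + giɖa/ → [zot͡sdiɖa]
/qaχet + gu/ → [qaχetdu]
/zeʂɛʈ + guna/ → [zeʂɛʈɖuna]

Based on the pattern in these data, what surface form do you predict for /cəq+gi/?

The data show progressive place assimilation: /g/ → [d] after /t͡s/; /g/ → [d] after /t/; /g/ → [ɖ] after /ʈ/. In each pair only place changes, matching the preceding consonant, while manner and voice stay constant.
/g/ is a voiced velar stop. The preceding trigger /q/ is uvular, so /g/ must become uvular as well.
The voiced uvular stop is [ɢ], so /g/ → [ɢ].

[cəqɢi]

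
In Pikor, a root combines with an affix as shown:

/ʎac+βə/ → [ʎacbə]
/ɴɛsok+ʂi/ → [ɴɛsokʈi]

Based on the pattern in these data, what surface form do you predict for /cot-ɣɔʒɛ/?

[cotgɔʒɛ]

The data show progressive manner assimilation: /β/ → [b] after /c/; /ʂ/ → [ʈ] after /k/. In each pair only manner changes, matching the preceding consonant, while place and voice stay constant.
The rule targets /ɣ/ (voiced velar fricative), which sits after the trigger /t/ (stop).
The voiced velar stop is [g], so /ɣ/ → [g].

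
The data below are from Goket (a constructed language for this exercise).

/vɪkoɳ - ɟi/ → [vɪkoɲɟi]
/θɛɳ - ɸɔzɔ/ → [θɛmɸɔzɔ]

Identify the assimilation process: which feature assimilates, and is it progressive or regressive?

The segment that alternates is /ɳ/, which surfaces as [ɲ] when adjacent to /ɟ/.
/ɳ/ is retroflex while /ɟ/ is palatal; the output [ɲ] is palatal, matching the trigger — so the feature that spreads is place.
Manner and voice are unchanged, so the assimilation is partial, not total.
Checking the remaining alternation: /ɳ/ → [m] before /ɸ/ (retroflex → bilabial, matching bilabial) — only place changes, and always toward the following segment.
Since the segment that changes precedes the conditioning segment, the assimilation is regressive.

regressive place assimilation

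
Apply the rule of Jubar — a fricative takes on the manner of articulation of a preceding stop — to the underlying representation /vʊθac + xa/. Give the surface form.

[vʊθacka]

The rule targets /x/ (voiceless velar fricative), which sits after the trigger /c/ (stop).
The voiceless velar stop is [k], so /x/ → [k].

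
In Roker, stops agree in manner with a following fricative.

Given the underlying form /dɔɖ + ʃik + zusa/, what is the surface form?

[dɔʐʃixzusa]

/ɖ/ is a voiced retroflex stop. The following trigger /ʃ/ is a fricative, so /ɖ/ must become a fricative as well.
Changing only its manner to fricative gives [ʐ] — the voiced retroflex fricative.
The same rule applies at the second boundary: /k/ → [x] next to /z/.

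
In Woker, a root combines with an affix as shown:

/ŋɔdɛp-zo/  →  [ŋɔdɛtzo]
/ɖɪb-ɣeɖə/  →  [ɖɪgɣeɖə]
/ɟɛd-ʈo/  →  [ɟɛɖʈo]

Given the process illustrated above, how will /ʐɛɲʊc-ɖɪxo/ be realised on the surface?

[ʐɛɲʊʈɖɪxo]

The data show regressive place assimilation: /p/ → [t] before /z/; /b/ → [g] before /ɣ/; /d/ → [ɖ] before /ʈ/. In each pair only place changes, matching the following consonant, while manner and voice stay constant.
/c/ is a voiceless palatal stop. The following trigger /ɖ/ is retroflex, so /c/ must become retroflex as well.
Changing only its place to retroflex gives [ʈ] — the voiceless retroflex stop.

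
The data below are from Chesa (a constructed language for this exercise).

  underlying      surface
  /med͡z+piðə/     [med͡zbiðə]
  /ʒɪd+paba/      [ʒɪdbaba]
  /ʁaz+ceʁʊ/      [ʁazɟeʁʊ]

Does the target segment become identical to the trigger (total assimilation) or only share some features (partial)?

Underlying /p/ is realised as [b] next to /d͡z/; /d͡z/ itself does not change.
The change voiceless → voiced matches the voicing of the preceding /d͡z/, identifying this as voicing assimilation.
Place and manner are unchanged, so the assimilation is partial, not total.
Checking the remaining alternations: /p/ → [b] after /d/ (voiceless → voiced, matching voiced); /c/ → [ɟ] after /z/ (voiceless → voiced, matching voiced) — only voicing changes, and always toward the preceding segment.

partial assimilation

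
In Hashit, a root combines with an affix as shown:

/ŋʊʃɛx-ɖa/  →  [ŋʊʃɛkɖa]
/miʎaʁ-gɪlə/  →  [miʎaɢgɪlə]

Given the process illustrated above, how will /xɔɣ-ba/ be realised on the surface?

[xɔgba]

The data show regressive manner assimilation: /x/ → [k] before /ɖ/; /ʁ/ → [ɢ] before /g/. In each pair only manner changes, matching the following consonant, while place and voice stay constant.
The rule targets /ɣ/ (voiced velar fricative), which sits before the trigger /b/ (stop).
A voiced velar stop is [g], so the surface segment is [g].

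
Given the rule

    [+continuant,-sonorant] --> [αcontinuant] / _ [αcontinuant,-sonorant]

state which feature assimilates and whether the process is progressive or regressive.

The rule copies [continuant] (continuancy) from the environment onto the target fricatives; since [±continuant] encodes the stop/fricative manner contrast, the assimilating dimension is manner.
The conditioning segment sits to the right of the focus bar, meaning the trigger follows the segment that changes — regressive assimilation.

regressive manner assimilation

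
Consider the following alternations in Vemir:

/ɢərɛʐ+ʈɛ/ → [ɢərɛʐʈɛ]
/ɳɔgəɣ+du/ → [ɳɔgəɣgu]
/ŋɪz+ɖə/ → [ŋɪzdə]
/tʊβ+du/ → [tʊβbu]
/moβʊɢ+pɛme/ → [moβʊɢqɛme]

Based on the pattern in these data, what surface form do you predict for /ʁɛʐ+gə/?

[ʁɛʐɖə]

The data show progressive place assimilation: /d/ → [g] after /ɣ/; /ɖ/ → [d] after /z/; /d/ → [b] after /β/; /p/ → [q] after /ɢ/. In each pair only place changes, matching the preceding consonant, while manner and voice stay constant.
Nothing changes in [ɢərɛʐʈɛ]: there the adjacent consonants already agree in place (/ʈ/ and /ʐ/ are both retroflex), so this form is consistent with the same rule.
/g/ is a voiced velar stop. The preceding trigger /ʐ/ is retroflex, so /g/ must become retroflex as well.
The voiced retroflex stop is [ɖ], so /g/ → [ɖ].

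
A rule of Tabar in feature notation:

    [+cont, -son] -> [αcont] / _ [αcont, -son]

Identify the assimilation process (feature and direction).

The shared variable α links the value of [cont] on the target to that of the neighbouring obstruent. [cont] distinguishes stops from fricatives — a manner-of-articulation feature — so this is manner assimilation.
The conditioning segment sits to the right of the focus bar, meaning the trigger follows the segment that changes — regressive assimilation.

regressive manner assimilation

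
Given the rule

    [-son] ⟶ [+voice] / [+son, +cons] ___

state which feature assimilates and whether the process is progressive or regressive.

progressive voicing assimilation

The target ([-son], obstruents) acquires [+voice] next to a sonorant consonant ([+son, +cons]) — it takes on the voicing of its neighbour, so the feature that spreads is voicing.
The conditioning segment sits to the left of the focus bar, meaning the trigger precedes the segment that changes — progressive assimilation.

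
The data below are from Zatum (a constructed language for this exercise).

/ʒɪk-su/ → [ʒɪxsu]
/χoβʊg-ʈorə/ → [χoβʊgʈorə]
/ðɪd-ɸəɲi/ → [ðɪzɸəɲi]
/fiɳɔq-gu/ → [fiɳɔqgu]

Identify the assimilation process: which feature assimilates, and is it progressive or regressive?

regressive manner assimilation

Comparing underlying and surface forms, /k/ → [x] is the alternation; the neighbouring /s/ is constant.
/k/ is a stop while /s/ is a fricative; the output [x] is a fricative, matching the trigger — so the feature that spreads is manner.
Place and voice are unchanged, so the assimilation is partial, not total.
Checking the remaining alternation: /d/ → [z] before /ɸ/ (stop → fricative, matching a fricative) — only manner changes, and always toward the following segment.
No alternation appears in [χoβʊgʈorə], [fiɳɔqgu]: there the adjacent consonants already agree in manner (/g/ and /ʈ/ are both stops; /q/ and /g/ are both stops), so these forms are consistent with the same rule.
The trigger is the following segment, so the direction is regressive (anticipatory).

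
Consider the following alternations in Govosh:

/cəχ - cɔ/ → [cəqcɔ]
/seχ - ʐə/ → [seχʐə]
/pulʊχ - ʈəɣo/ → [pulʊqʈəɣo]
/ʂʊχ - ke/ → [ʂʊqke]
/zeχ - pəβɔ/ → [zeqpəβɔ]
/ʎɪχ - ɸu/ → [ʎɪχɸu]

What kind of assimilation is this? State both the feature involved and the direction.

regressive manner assimilation

Underlying /χ/ is realised as [q] next to /c/; /c/ itself does not change.
/χ/ is a fricative while /c/ is a stop; the output [q] is a stop, matching the trigger — so the feature that spreads is manner.
Place and voice are unchanged, so the assimilation is partial, not total.
Checking the remaining alternations: /χ/ → [q] before /ʈ/ (fricative → stop, matching a stop); /χ/ → [q] before /k/ (fricative → stop, matching a stop); /χ/ → [q] before /p/ (fricative → stop, matching a stop) — only manner changes, and always toward the following segment.
Nothing changes in [seχʐə], [ʎɪχɸu]: there the adjacent consonants already agree in manner (/χ/ and /ʐ/ are both fricatives; /χ/ and /ɸ/ are both fricatives), so these forms are consistent with the same rule.
Since the segment that changes precedes the conditioning segment, the assimilation is regressive.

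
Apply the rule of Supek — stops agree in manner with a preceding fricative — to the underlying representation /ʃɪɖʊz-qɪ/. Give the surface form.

[ʃɪɖʊzχɪ]

/q/ is a voiceless uvular stop. The preceding trigger /z/ is a fricative, so /q/ must become a fricative as well.
Changing only its manner to fricative gives [χ] — the voiceless uvular fricative.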